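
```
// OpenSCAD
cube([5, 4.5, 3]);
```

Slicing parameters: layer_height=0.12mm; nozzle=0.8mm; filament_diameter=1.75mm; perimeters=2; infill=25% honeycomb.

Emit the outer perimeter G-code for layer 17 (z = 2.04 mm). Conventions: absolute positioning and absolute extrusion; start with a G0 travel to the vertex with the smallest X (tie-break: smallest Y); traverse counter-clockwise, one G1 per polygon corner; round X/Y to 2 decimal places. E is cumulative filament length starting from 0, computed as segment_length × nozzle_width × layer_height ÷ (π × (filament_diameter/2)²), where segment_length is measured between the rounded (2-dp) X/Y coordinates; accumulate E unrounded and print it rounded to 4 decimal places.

At z = 2.04 mm: the cube is present — its section is the full 5×4.5 rectangle. The outline is a single polygon with 4 vertices. Extrusion per mm of travel: 0.8 × 0.12 / (π × 0.875²) = 0.039912. Accumulating E over each segment gives final E = 0.7583.

G0 X0.00 Y0.00 Z2.04
G1 X5.00 Y0.00 E0.1996
G1 X5.00 Y4.50 E0.3792
G1 X0.00 Y4.50 E0.5787
G1 X0.00 Y0.00 E0.7583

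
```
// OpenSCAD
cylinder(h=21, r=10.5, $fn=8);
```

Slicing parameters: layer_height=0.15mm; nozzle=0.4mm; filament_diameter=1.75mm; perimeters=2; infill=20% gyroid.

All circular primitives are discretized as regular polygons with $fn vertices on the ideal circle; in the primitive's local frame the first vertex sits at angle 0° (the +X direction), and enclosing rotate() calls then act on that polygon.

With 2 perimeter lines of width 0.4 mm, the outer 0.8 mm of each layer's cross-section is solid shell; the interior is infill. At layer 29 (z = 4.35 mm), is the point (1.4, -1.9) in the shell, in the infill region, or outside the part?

infill

At z = 4.35 mm: the r=10.5 cylinder contributes a regular 8-gon of circumradius 10.5. Overall, the cross-section is a single solid region. The nearest boundary edge runs (-0.00, -10.50)→(7.42, -7.42); distance from the point to it = 7.41 mm. The point is inside the cross-section and 7.41 mm from the nearest boundary — more than the 0.8 mm shell width (2 × 0.4), so it's in the infill interior.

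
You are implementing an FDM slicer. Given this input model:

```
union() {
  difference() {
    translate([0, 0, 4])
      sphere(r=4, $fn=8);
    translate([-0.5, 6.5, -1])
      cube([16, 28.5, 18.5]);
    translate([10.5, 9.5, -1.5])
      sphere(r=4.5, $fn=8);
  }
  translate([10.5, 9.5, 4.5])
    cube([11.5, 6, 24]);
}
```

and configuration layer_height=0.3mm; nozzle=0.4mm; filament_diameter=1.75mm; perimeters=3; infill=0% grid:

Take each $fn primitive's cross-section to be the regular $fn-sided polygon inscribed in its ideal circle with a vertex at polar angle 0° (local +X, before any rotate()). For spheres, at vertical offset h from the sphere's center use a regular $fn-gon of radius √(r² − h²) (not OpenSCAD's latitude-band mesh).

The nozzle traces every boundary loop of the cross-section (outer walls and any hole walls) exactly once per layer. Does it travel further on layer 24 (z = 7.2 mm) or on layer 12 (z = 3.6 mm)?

Layer 24 (z = 7.2): the r=4 sphere slices to a regular 8-gon of circumradius 2.400 (√(r²−h²) with h=3.2 from center) (perimeter = 2·8·2.400·sin(180°/8) = 14.70 mm); the cube at (-0.5, 6.5) (footprint 16×28.5) is included at this height (perimeter 89.00 mm); the sphere at (10.5, 9.5) is not intersected at this z (|z−center|=8.700 > r=4.5); Subtracting the remaining from the first: starting from the r=4 sphere, the 16×28.5 cube at (-0.5, 6.5) misses the remaining region (no effect) — boundary = 14.70 mm; the cube at (10.5, 9.5) (footprint 11.5×6) is included at this height (perimeter 35.00 mm); Merging all regions: the 2 present regions are separate (no shared area or edge), so areas and boundary lengths simply add and each stays a separate island — boundary = 49.70 mm. So its perimeter = 49.70 mm. Layer 12 (z = 3.6): the r=4 sphere contributes a regular 8-gon of circumradius √(4²−0.4²) = 3.980 (perimeter = 2·8·3.980·sin(180°/8) = 24.37 mm); the cube at (-0.5, 6.5) (footprint 16×28.5) is included at this height (perimeter 89.00 mm); the sphere at (10.5, 9.5) is not intersected at this z (|z−center|=5.100 > r=4.5); Taking the first minus the rest: starting from the r=4 sphere, the 16×28.5 cube at (-0.5, 6.5) misses the remaining region (no effect) — boundary = 24.37 mm; the cube at (10.5, 9.5) is absent (z outside [4.5, 28.5]); Combining (union): only that combined region is present, so the union is just that shape — boundary = 24.37 mm. So its perimeter = 24.37 mm. Layer 24 is larger (49.70 vs 24.37 mm).

layer 24 (z = 7.2 mm)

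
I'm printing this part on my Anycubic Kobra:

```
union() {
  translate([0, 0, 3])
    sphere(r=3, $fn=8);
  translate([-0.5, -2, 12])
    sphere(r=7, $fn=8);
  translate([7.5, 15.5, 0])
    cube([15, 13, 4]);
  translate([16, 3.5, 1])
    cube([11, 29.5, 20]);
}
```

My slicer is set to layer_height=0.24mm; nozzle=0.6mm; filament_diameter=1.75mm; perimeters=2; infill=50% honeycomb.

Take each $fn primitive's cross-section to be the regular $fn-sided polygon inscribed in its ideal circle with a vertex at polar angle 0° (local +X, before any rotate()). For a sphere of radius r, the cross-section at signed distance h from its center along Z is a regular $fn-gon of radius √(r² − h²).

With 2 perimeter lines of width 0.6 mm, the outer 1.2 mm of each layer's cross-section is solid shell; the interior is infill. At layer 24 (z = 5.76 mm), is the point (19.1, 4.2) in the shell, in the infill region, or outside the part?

At z = 5.76 mm: the sphere: section is a regular 8-gon, circumradius = √(r²−h²) = √(3²−2.76²) = 1.176; the sphere at (-0.5, -2): section is a regular 8-gon, circumradius = √(r²−h²) = √(7²−6.24²) = 3.172; the cube at (7.5, 15.5) is not intersected at this z (z outside [0, 4]); the cube at (16, 3.5) is present — its section is the full 11×29.5 rectangle; Taking the union: the regions partially overlap (shared area 3.70 mm²), so overlapping operands fuse into one piece — 2 connected regions. Overall, the cross-section has 2 separate islands. The nearest boundary edge runs (27.00, 3.50)→(16.00, 3.50); distance from the point to it = 0.70 mm. (Shell/infill is judged within the island containing the point — the largest one.) The point is inside the cross-section, 0.70 mm from the nearest boundary — within the 1.2 mm shell band (2 × 0.6).

shell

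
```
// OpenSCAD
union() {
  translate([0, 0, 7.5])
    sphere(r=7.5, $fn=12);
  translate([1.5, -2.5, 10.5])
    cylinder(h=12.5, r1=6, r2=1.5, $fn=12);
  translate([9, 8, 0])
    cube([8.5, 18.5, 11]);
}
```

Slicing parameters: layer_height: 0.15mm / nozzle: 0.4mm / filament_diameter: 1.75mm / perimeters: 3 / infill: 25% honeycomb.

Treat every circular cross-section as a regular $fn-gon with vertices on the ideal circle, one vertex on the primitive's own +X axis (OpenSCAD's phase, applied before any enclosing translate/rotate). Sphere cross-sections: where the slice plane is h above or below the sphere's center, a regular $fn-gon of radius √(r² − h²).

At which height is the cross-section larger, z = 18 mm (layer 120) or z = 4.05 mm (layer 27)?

Layer 120 (z = 18): the sphere is absent (|z−center|=10.500 > r=7.5); the cone at (1.5, -2.5): at t=0.600 of its height the radius interpolates to r₁+(r₂−r₁)t = 3.300, giving a regular 12-gon of that circumradius (area = (12/2)·3.300²·sin(360°/12) = 32.67 mm²); the cube at (9, 8) does not reach this height (z outside [0, 11]); Taking the union: only the cone at (1.5, -2.5) is present, so the union is just that shape — area = 32.67 mm². So its area = 32.67 mm². Layer 27 (z = 4.05): the sphere: section is a regular 12-gon, circumradius = √(r²−h²) = √(7.5²−3.45²) = 6.659 (area = (12/2)·6.659²·sin(360°/12) = 133.04 mm²); the cone at (1.5, -2.5) is not intersected at this z (z outside [10.5, 23]); the cube at (9, 8) (footprint 8.5×18.5) is included at this height (area 157.25 mm²); Taking the union: the 2 present regions are separate (no shared area or edge), so areas and boundary lengths simply add and each stays a separate island — area = 290.29 mm². So its area = 290.29 mm². Layer 27 is larger (290.29 vs 32.67 mm²).

layer 27 (z = 4.05 mm)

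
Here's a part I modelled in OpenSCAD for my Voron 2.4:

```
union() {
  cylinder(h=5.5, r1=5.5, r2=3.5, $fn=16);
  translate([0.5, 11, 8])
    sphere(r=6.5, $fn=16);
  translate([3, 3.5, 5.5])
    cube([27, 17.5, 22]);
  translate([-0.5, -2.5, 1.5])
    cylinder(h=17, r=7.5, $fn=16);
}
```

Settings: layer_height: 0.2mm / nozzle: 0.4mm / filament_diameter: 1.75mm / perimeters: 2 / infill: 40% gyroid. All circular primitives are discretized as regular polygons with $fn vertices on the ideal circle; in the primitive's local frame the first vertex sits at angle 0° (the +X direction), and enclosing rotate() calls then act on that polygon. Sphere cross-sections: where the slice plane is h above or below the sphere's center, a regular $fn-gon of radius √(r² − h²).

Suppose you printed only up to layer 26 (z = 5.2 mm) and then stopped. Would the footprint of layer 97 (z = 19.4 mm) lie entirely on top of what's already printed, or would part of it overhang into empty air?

part overhangs

Compare the two slices. At z = 5.2: the cone (r1=5.5→r2=3.5) has section circumradius 3.609 here — a regular 16-gon (area = (16/2)·3.609²·sin(360°/16) = 39.88 mm²); the sphere at (0.5, 11): section is a regular 16-gon, circumradius = √(r²−h²) = √(6.5²−2.8²) = 5.866 (area = (16/2)·5.866²·sin(360°/16) = 105.35 mm²); the cube at (3, 3.5) is absent (z outside [5.5, 27.5]); the cylinder at (-0.5, -2.5): section is a regular 16-gon, circumradius r=7.5 (area = (16/2)·7.500²·sin(360°/16) = 172.21 mm²); Merging all regions: the regions partially overlap — summed areas 317.43 mm² minus the doubly-counted overlap 39.88 mm² gives 277.55 mm² — area = 277.55 mm². At z = 19.4: the cone is not intersected at this z (z outside [0, 5.5]); the sphere at (0.5, 11) does not reach this height (|z−center|=11.400 > r=6.5); the cube at (3, 3.5) is present — its section is the full 27×17.5 rectangle (area 472.50 mm²); the cylinder at (-0.5, -2.5) is absent (z outside [1.5, 18.5]); Merging all regions: only the 27×17.5 cube at (3, 3.5) is present, so the union is just that shape — area = 472.50 mm². Checking containment: at z = 19.4 the cross-section extends beyond the z = 5.2 cross-section by about 447.69 mm².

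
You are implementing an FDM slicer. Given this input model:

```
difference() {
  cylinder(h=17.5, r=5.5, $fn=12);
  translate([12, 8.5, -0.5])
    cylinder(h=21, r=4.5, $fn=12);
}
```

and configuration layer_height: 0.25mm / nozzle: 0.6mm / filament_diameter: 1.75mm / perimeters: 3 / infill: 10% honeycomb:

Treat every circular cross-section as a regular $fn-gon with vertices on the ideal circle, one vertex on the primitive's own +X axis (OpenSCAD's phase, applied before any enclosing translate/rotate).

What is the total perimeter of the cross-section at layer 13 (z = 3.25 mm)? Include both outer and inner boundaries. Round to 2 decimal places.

34.16 mm

At z = 3.25 mm: the cylinder: section is a regular 12-gon, circumradius r=5.5 (perimeter = 2·12·5.500·sin(180°/12) = 34.16 mm); the r=4.5 cylinder at (12, 8.5) contributes a regular 12-gon of circumradius 4.5 (perimeter = 2·12·4.500·sin(180°/12) = 27.95 mm); After the difference (first − rest): starting from the r=5.5 cylinder, the r=4.5 cylinder at (12, 8.5) misses the remaining region (no effect) — boundary = 34.16 mm. Overall, the cross-section is a single solid region. Total boundary length (outer) = 34.16 mm.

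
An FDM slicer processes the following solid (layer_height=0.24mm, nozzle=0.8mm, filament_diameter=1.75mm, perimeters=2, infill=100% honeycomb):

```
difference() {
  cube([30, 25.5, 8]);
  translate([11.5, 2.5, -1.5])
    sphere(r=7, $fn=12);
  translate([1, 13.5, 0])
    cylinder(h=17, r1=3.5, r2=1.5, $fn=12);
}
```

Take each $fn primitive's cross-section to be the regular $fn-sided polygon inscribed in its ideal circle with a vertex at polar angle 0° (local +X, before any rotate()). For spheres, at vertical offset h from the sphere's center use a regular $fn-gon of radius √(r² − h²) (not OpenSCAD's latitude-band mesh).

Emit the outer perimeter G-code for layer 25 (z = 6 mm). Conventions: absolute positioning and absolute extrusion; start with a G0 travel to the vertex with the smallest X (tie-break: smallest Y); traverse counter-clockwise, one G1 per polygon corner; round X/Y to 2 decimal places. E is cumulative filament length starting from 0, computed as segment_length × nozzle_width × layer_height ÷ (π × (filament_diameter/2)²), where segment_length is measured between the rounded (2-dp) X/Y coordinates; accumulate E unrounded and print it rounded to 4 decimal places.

G0 X0.00 Y0.00 Z6.00
G1 X30.00 Y0.00 E2.3947
G1 X30.00 Y25.50 E4.4302
G1 X0.00 Y25.50 E6.8250
G1 X0.00 Y16.03 E7.5809
G1 X1.00 Y16.29 E7.6634
G1 X2.40 Y15.92 E7.7790
G1 X3.42 Y14.90 E7.8941
G1 X3.79 Y13.50 E8.0097
G1 X3.42 Y12.10 E8.1253
G1 X2.40 Y11.08 E8.2405
G1 X1.00 Y10.71 E8.3561
G1 X0.00 Y10.97 E8.4385
G1 X0.00 Y0.00 E9.3142

At z = 6 mm: the 30×25.5 cube contributes its full rectangle; the sphere at (11.5, 2.5) is not intersected at this z (|z−center|=7.500 > r=7); the cone at (1, 13.5) (r1=3.5→r2=1.5) has section circumradius 2.794 here — a regular 12-gon; After the difference (first − rest): starting from the 30×25.5 cube, the cone at (1, 13.5) partially overlaps it — only the 17.03 mm² overlap (of its 23.42 mm²) is removed, clipping the outline — 1 connected region. The outline is a single polygon with 13 vertices. Extrusion per mm of travel: 0.8 × 0.24 / (π × 0.875²) = 0.079824. Accumulating E over each segment gives final E = 9.3142.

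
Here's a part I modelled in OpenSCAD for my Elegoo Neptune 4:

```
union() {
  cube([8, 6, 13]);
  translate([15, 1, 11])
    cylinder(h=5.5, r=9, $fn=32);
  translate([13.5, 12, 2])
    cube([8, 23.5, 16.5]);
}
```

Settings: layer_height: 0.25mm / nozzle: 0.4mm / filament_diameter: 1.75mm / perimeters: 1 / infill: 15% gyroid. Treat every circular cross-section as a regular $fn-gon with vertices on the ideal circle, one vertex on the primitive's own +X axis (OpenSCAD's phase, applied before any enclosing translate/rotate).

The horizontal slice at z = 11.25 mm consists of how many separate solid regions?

2

At z = 11.25 mm: the 8×6 cube contributes its full rectangle; the r=9 cylinder at (15, 1) gives a regular 32-gon of circumradius 9 (constant along its height); the cube at (13.5, 12) (footprint 8×23.5) is included at this height; Merging all regions: the regions partially overlap (shared area 9.36 mm²), so overlapping operands fuse into one piece — 2 connected regions. The result has 2 disconnected regions.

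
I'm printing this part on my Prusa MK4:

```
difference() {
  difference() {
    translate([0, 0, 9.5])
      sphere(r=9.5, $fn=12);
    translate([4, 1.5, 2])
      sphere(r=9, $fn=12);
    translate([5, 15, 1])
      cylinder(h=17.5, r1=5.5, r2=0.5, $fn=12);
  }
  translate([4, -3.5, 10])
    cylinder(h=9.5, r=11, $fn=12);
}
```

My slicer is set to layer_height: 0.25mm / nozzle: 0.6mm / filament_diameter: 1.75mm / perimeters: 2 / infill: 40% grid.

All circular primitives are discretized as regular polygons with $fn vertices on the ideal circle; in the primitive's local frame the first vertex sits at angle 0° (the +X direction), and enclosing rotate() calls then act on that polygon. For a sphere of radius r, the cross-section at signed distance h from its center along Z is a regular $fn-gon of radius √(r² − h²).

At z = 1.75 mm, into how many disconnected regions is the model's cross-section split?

At z = 1.75 mm: the sphere: section is a regular 12-gon, circumradius = √(r²−h²) = √(9.5²−7.75²) = 5.494; the r=9 sphere at (4, 1.5) contributes a regular 12-gon of circumradius √(9²−0.25²) = 8.997; the cone at (5, 15) contributes a regular 12-gon of circumradius 5.286 (interpolated between r1=5.5 and r2=0.5 at t=0.043); Taking the first minus the rest: starting from the r=9.5 sphere, the r=9 sphere at (4, 1.5) partially overlaps it — only the 85.66 mm² overlap (of its 242.81 mm²) is removed, clipping the outline; the cone at (5, 15) misses the remaining region (no effect) — 1 connected region; the cylinder at (4, -3.5) does not reach this height (z outside [10, 19.5]); Subtracting the remaining from the first: none of the subtracted shapes is present at this height, so that combined region is unchanged — 1 connected region. The result has 1 disconnected region.

1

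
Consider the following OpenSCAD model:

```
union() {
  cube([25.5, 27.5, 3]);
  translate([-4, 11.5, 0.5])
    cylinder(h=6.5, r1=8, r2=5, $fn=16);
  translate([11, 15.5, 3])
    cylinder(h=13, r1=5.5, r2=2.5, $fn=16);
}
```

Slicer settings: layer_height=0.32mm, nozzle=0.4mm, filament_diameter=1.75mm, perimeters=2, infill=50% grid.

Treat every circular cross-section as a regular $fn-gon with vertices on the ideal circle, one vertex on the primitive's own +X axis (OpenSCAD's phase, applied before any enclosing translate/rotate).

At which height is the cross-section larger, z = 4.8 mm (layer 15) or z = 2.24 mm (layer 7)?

layer 7 (z = 2.24 mm)

Layer 15 (z = 4.8): the cube is absent (z outside [0, 3]); the cone at (-4, 11.5) (r1=8→r2=5) has section circumradius 6.015 here — a regular 16-gon (area = (16/2)·6.015²·sin(360°/16) = 110.78 mm²); the cone at (11, 15.5) contributes a regular 16-gon of circumradius 5.085 (interpolated between r1=5.5 and r2=2.5 at t=0.138) (area = (16/2)·5.085²·sin(360°/16) = 79.15 mm²); Taking the union: the 2 present regions are separate (no shared area or edge), so areas and boundary lengths simply add and each stays a separate island — area = 189.93 mm². So its area = 189.93 mm². Layer 7 (z = 2.24): the cube is present — its section is the full 25.5×27.5 rectangle (area 701.25 mm²); the cone at (-4, 11.5): at t=0.268 of its height the radius interpolates to r₁+(r₂−r₁)t = 7.197, giving a regular 16-gon of that circumradius (area = (16/2)·7.197²·sin(360°/16) = 158.57 mm²); the cone at (11, 15.5) is not intersected at this z (z outside [3, 16]); Merging all regions: the regions partially overlap — summed areas 859.82 mm² minus the doubly-counted overlap 25.62 mm² gives 834.20 mm² — area = 834.20 mm². So its area = 834.20 mm². Layer 7 is larger (834.20 vs 189.93 mm²).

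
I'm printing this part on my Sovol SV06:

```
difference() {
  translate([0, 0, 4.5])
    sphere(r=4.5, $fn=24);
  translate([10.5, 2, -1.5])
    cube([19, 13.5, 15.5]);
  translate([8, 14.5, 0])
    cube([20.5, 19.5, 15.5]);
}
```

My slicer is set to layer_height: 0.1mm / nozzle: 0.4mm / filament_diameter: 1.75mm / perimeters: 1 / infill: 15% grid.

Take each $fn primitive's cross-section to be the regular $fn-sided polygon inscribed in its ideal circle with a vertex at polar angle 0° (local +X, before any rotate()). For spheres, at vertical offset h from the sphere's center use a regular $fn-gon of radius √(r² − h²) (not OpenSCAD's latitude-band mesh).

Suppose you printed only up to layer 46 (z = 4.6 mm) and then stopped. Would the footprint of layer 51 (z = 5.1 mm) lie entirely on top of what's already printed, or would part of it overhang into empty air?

Compare the two slices. At z = 4.6: the r=4.5 sphere contributes a regular 24-gon of circumradius √(4.5²−0.1²) = 4.499 (area = (24/2)·4.499²·sin(360°/24) = 62.86 mm²); the cube at (10.5, 2) is present — its section is the full 19×13.5 rectangle (area 256.50 mm²); the cube at (8, 14.5) is present — its section is the full 20.5×19.5 rectangle (area 399.75 mm²); Taking the first minus the rest: starting from the r=4.5 sphere (62.86 mm²), the 19×13.5 cube at (10.5, 2) misses the remaining region (no effect); the 20.5×19.5 cube at (8, 14.5) misses the remaining region (no effect) — area = 62.86 mm². At z = 5.1: the r=4.5 sphere contributes a regular 24-gon of circumradius √(4.5²−0.6²) = 4.460 (area = (24/2)·4.460²·sin(360°/24) = 61.77 mm²); the cube at (10.5, 2) (footprint 19×13.5) is included at this height (area 256.50 mm²); the 20.5×19.5 cube at (8, 14.5) contributes its full rectangle (area 399.75 mm²); After the difference (first − rest): starting from the r=4.5 sphere (61.77 mm²), the 19×13.5 cube at (10.5, 2) misses the remaining region (no effect); the 20.5×19.5 cube at (8, 14.5) misses the remaining region (no effect) — area = 61.77 mm². Checking containment: the cross-section at z = 5.1 is a subset of the cross-section at z = 4.6.

entirely on top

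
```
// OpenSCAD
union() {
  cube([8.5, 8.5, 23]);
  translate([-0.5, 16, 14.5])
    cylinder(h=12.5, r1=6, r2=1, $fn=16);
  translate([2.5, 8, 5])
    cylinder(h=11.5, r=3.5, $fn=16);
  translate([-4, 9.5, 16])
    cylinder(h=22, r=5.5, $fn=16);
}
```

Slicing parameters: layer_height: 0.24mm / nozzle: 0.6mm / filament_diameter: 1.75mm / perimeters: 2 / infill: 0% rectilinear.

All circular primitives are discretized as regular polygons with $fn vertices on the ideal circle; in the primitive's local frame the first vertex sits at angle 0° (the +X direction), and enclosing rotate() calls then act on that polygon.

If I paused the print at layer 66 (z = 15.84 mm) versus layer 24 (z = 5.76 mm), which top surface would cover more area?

layer 66 (z = 15.84 mm)

Layer 66 (z = 15.84): the cube (footprint 8.5×8.5) is included at this height (area 72.25 mm²); the cone at (-0.5, 16) contributes a regular 16-gon of circumradius 5.464 (interpolated between r1=6 and r2=1 at t=0.107) (area = (16/2)·5.464²·sin(360°/16) = 91.40 mm²); the cylinder at (2.5, 8): section is a regular 16-gon, circumradius r=3.5 (area = (16/2)·3.500²·sin(360°/16) = 37.50 mm²); the cylinder at (-4, 9.5) is absent (z outside [16, 38]); Taking the union: the regions partially overlap — summed areas 201.15 mm² minus the doubly-counted overlap 20.61 mm² gives 180.55 mm² — area = 180.55 mm². So its area = 180.55 mm². Layer 24 (z = 5.76): the 8.5×8.5 cube contributes its full rectangle (area 72.25 mm²); the cone at (-0.5, 16) is not intersected at this z (z outside [14.5, 27]); the cylinder at (2.5, 8): section is a regular 16-gon, circumradius r=3.5 (area = (16/2)·3.500²·sin(360°/16) = 37.50 mm²); the cylinder at (-4, 9.5) is not intersected at this z (z outside [16, 38]); Combining (union): the regions partially overlap — summed areas 109.75 mm² minus the doubly-counted overlap 20.16 mm² gives 89.59 mm² — area = 89.59 mm². So its area = 89.59 mm². Layer 66 is larger (180.55 vs 89.59 mm²).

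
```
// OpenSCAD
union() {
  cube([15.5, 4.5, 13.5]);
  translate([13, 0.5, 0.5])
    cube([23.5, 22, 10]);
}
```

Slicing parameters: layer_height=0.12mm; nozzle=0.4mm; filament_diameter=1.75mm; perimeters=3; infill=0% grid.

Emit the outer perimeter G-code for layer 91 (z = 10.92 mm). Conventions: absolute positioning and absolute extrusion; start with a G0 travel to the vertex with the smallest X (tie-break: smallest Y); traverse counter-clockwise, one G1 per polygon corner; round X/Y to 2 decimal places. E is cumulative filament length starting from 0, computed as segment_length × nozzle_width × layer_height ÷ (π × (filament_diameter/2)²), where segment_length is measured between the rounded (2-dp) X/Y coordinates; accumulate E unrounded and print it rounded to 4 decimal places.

G0 X0.00 Y0.00 Z10.92
G1 X15.50 Y0.00 E0.3093
G1 X15.50 Y4.50 E0.3991
G1 X0.00 Y4.50 E0.7084
G1 X0.00 Y0.00 E0.7982

At z = 10.92 mm: the cube (footprint 15.5×4.5) is included at this height; the cube at (13, 0.5) is absent (z outside [0.5, 10.5]); Combining (union): only the 15.5×4.5 cube is present, so the union is just that shape — 1 connected region. The outline is a single polygon with 4 vertices. Extrusion per mm of travel: 0.4 × 0.12 / (π × 0.875²) = 0.019956. Accumulating E over each segment gives final E = 0.7982.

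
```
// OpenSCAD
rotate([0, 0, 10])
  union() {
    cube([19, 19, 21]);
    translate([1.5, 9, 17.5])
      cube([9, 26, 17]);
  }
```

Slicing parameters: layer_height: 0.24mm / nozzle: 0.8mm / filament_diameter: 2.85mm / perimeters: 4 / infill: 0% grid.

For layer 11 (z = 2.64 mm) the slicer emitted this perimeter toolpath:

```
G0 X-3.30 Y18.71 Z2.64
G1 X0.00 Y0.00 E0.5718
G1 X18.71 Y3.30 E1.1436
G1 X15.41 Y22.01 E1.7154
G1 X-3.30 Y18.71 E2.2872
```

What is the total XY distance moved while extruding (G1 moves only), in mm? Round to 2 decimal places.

Sum the Euclidean lengths of each G1 segment: total = 76.00 mm.

76.00 mm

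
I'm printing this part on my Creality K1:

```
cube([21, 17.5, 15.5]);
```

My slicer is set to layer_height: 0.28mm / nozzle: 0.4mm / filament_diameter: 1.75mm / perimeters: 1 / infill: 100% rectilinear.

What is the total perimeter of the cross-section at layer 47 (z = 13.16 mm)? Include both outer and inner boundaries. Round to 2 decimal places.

77.00 mm

At z = 13.16 mm: the 21×17.5 cube contributes its full rectangle (perimeter 77.00 mm). Overall, the cross-section is a single solid region. Total boundary length (outer) = 77.00 mm.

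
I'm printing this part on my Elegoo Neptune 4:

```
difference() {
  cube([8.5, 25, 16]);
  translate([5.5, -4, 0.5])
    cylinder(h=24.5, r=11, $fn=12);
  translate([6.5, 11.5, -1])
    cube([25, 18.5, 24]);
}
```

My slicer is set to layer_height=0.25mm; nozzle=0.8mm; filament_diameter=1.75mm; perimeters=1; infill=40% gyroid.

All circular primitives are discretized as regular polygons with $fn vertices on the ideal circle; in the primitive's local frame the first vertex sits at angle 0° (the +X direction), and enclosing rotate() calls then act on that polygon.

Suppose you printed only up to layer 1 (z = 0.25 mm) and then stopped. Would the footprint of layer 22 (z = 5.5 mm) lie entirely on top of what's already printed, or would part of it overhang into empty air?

entirely on top

Compare the two slices. At z = 0.25: the 8.5×25 cube contributes its full rectangle (area 212.50 mm²); the cylinder at (5.5, -4) is absent (z outside [0.5, 25]); the cube at (6.5, 11.5) is present — its section is the full 25×18.5 rectangle (area 462.50 mm²); After the difference (first − rest): starting from the 8.5×25 cube (212.50 mm²), the 25×18.5 cube at (6.5, 11.5) partially overlaps it — only the 27.00 mm² overlap (of its 462.50 mm²) is removed, clipping the outline — area = 185.50 mm². At z = 5.5: the cube is present — its section is the full 8.5×25 rectangle (area 212.50 mm²); the cylinder at (5.5, -4): section is a regular 12-gon, circumradius r=11 (area = (12/2)·11.000²·sin(360°/12) = 363.00 mm²); the 25×18.5 cube at (6.5, 11.5) contributes its full rectangle (area 462.50 mm²); After the difference (first − rest): starting from the 8.5×25 cube (212.50 mm²), the r=11 cylinder at (5.5, -4) partially overlaps it — only the 54.24 mm² overlap (of its 363.00 mm²) is removed, clipping the outline; the 25×18.5 cube at (6.5, 11.5) partially overlaps it — only the 27.00 mm² overlap (of its 462.50 mm²) is removed, clipping the outline — area = 131.26 mm². Checking containment: the cross-section at z = 5.5 is a subset of the cross-section at z = 0.25.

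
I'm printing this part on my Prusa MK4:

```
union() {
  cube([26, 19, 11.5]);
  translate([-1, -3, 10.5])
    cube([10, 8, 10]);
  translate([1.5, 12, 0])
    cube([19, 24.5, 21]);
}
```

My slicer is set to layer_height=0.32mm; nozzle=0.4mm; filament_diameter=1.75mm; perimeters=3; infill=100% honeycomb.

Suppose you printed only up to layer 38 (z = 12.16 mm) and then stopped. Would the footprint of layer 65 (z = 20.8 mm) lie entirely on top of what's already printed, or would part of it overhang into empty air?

Compare the two slices. At z = 12.16: the cube is absent (z outside [0, 11.5]); the 10×8 cube at (-1, -3) contributes its full rectangle (area 80.00 mm²); the cube at (1.5, 12) is present — its section is the full 19×24.5 rectangle (area 465.50 mm²); Taking the union: the 2 present regions are separate (no shared area or edge), so areas and boundary lengths simply add and each stays a separate island — area = 545.50 mm². At z = 20.8: the cube is not intersected at this z (z outside [0, 11.5]); the cube at (-1, -3) is absent (z outside [10.5, 20.5]); the 19×24.5 cube at (1.5, 12) contributes its full rectangle (area 465.50 mm²); Taking the union: only the 19×24.5 cube at (1.5, 12) is present, so the union is just that shape — area = 465.50 mm². Checking containment: the cross-section at z = 20.8 is a subset of the cross-section at z = 12.16.

entirely on top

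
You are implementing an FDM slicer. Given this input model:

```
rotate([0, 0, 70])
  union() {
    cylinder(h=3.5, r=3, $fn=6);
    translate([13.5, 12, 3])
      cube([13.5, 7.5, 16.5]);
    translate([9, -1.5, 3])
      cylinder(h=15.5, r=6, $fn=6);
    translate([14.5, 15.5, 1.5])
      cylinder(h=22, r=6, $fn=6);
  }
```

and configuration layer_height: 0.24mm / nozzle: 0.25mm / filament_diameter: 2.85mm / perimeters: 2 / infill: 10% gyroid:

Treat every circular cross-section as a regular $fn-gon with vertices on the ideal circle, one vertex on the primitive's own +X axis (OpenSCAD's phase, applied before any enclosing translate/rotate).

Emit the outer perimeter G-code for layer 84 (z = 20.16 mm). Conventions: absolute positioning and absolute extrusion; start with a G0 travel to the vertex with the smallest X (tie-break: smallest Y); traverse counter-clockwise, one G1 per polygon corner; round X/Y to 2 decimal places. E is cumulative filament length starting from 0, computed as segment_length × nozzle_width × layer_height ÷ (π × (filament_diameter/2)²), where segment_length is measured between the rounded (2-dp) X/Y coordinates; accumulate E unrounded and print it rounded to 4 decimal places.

G0 X-15.51 Y17.88 Z20.16
G1 X-11.66 Y13.29 E0.0563
G1 X-5.75 Y14.33 E0.1128
G1 X-3.70 Y19.97 E0.1692
G1 X-7.55 Y24.57 E0.2256
G1 X-13.46 Y23.52 E0.2821
G1 X-15.51 Y17.88 E0.3385

At z = 20.16 mm: the cylinder is absent (z outside [0, 3.5]); the cube at (13.5, 12) is not intersected at this z (z outside [3, 19.5]); the cylinder at (9, -1.5) is absent (z outside [3, 18.5]); the cylinder at (14.5, 15.5): section is a regular 6-gon, circumradius r=6; Combining (union): only the r=6 cylinder at (14.5, 15.5) is present, so the union is just that shape — 1 connected region; (rotated 70° about Z; rotation is an isometry so areas/perimeters/island counts are preserved). The outline is a single polygon with 6 vertices. Extrusion per mm of travel: 0.25 × 0.24 / (π × 1.425²) = 0.009405. Accumulating E over each segment gives final E = 0.3385.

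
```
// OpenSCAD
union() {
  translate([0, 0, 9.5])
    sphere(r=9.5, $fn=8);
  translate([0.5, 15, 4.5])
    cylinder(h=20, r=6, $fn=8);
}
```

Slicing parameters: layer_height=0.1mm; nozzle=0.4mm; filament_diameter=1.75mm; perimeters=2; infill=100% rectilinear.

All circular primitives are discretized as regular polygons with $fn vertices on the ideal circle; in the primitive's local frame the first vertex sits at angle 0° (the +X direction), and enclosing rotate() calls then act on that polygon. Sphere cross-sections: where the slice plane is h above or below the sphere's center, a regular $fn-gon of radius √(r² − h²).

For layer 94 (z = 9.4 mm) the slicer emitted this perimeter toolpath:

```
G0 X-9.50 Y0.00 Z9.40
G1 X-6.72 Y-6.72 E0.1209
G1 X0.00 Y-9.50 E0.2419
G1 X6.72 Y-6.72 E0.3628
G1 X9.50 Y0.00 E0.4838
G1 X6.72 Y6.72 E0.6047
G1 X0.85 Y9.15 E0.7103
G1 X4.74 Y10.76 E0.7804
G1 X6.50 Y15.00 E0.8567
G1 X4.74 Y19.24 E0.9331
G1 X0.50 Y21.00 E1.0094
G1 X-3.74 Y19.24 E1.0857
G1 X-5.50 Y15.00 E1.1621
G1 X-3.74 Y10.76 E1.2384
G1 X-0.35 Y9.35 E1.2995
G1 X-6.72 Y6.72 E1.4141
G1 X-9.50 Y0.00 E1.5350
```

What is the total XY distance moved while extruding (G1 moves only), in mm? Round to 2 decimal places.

Sum the Euclidean lengths of each G1 segment: total = 92.30 mm.

92.30 mm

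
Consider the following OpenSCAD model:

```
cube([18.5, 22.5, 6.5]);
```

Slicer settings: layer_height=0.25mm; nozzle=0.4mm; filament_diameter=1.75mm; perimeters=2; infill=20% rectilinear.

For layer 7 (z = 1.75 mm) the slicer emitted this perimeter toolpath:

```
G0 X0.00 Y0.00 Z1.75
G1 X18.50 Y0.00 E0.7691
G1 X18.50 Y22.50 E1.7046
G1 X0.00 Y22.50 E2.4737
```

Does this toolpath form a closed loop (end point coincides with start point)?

no

Start point (G0): (0.00, 0.00). End point (last G1): the path does not return to the start — open.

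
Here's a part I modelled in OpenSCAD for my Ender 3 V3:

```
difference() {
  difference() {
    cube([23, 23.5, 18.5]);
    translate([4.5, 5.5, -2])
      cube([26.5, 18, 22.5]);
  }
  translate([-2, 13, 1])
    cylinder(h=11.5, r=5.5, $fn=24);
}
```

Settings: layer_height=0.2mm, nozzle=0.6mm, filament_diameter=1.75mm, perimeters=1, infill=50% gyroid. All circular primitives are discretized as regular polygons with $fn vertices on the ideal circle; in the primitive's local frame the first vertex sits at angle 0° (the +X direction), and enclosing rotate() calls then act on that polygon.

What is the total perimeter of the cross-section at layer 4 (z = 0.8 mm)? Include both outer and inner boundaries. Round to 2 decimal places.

At z = 0.8 mm: the cube is present — its section is the full 23×23.5 rectangle (perimeter 93.00 mm); the cube at (4.5, 5.5) is present — its section is the full 26.5×18 rectangle (perimeter 89.00 mm); After the difference (first − rest): starting from the 23×23.5 cube, the 26.5×18 cube at (4.5, 5.5) partially overlaps it — only the 333.00 mm² overlap (of its 477.00 mm²) is removed, clipping the outline — boundary = 93.00 mm; the cylinder at (-2, 13) is absent (z outside [1, 12.5]); Taking the first minus the rest: none of the subtracted shapes is present at this height, so that combined region is unchanged — boundary = 93.00 mm. Overall, the cross-section is a single solid region. Total boundary length (outer) = 93.00 mm.

93.00 mm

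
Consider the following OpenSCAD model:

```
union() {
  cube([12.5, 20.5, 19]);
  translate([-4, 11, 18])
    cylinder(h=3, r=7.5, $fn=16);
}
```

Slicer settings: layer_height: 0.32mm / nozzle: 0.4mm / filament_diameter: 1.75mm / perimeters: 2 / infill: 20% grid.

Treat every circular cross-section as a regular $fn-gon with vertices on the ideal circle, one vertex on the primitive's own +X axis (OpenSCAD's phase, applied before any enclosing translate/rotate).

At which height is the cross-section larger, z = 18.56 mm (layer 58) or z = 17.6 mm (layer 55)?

Layer 58 (z = 18.56): the cube is present — its section is the full 12.5×20.5 rectangle (area 256.25 mm²); the r=7.5 cylinder at (-4, 11) contributes a regular 16-gon of circumradius 7.5 (area = (16/2)·7.500²·sin(360°/16) = 172.21 mm²); Taking the union: the regions partially overlap — summed areas 428.46 mm² minus the doubly-counted overlap 29.89 mm² gives 398.57 mm² — area = 398.57 mm². So its area = 398.57 mm². Layer 55 (z = 17.6): the 12.5×20.5 cube contributes its full rectangle (area 256.25 mm²); the cylinder at (-4, 11) is absent (z outside [18, 21]); Merging all regions: only the 12.5×20.5 cube is present, so the union is just that shape — area = 256.25 mm². So its area = 256.25 mm². Layer 58 is larger (398.57 vs 256.25 mm²).

layer 58 (z = 18.56 mm)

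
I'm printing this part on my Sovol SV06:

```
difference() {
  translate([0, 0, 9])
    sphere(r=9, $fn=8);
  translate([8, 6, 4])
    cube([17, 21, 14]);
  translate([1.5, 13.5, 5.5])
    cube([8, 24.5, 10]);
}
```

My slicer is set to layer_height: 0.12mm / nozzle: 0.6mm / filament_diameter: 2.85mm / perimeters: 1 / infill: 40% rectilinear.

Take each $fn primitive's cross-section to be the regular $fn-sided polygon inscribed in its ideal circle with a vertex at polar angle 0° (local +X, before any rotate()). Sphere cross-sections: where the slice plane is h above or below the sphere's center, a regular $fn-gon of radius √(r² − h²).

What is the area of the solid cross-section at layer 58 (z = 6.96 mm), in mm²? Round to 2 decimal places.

217.33 mm²

At z = 6.96 mm: the sphere: section is a regular 8-gon, circumradius = √(r²−h²) = √(9²−2.04²) = 8.766 (area = (8/2)·8.766²·sin(360°/8) = 217.33 mm²); the cube at (8, 6) is present — its section is the full 17×21 rectangle (area 357.00 mm²); the cube at (1.5, 13.5) (footprint 8×24.5) is included at this height (area 196.00 mm²); Taking the first minus the rest: starting from the r=9 sphere (217.33 mm²), the 17×21 cube at (8, 6) misses the remaining region (no effect); the 8×24.5 cube at (1.5, 13.5) misses the remaining region (no effect) — area = 217.33 mm². Overall, the cross-section is a single solid region. Net area = 217.33 mm².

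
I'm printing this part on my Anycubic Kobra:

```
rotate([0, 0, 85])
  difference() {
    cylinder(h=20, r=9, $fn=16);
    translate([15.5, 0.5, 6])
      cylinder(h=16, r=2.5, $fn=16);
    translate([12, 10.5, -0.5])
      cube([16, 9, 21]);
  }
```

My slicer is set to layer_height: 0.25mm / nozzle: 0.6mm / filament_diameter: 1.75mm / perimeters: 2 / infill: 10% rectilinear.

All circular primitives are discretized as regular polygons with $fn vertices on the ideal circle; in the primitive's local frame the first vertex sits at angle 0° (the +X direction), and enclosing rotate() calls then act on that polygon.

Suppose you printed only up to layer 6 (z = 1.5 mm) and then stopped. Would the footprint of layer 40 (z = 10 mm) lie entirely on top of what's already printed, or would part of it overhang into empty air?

Compare the two slices. At z = 1.5: the r=9 cylinder gives a regular 16-gon of circumradius 9 (constant along its height) (area = (16/2)·9.000²·sin(360°/16) = 247.98 mm²); the cylinder at (15.5, 0.5) is not intersected at this z (z outside [6, 22]); the cube at (12, 10.5) is present — its section is the full 16×9 rectangle (area 144.00 mm²); After the difference (first − rest): starting from the r=9 cylinder (247.98 mm²), the 16×9 cube at (12, 10.5) misses the remaining region (no effect) — area = 247.98 mm²; (whole slice rotated 85° about Z — lengths, areas and connectivity unchanged). At z = 10: the r=9 cylinder gives a regular 16-gon of circumradius 9 (constant along its height) (area = (16/2)·9.000²·sin(360°/16) = 247.98 mm²); the r=2.5 cylinder at (15.5, 0.5) contributes a regular 16-gon of circumradius 2.5 (area = (16/2)·2.500²·sin(360°/16) = 19.13 mm²); the 16×9 cube at (12, 10.5) contributes its full rectangle (area 144.00 mm²); Subtracting the remaining from the first: starting from the r=9 cylinder (247.98 mm²), the r=2.5 cylinder at (15.5, 0.5) misses the remaining region (no effect); the 16×9 cube at (12, 10.5) misses the remaining region (no effect) — area = 247.98 mm²; (whole slice rotated 85° about Z — lengths, areas and connectivity unchanged). Checking containment: the cross-section at z = 10 is a subset of the cross-section at z = 1.5.

entirely on top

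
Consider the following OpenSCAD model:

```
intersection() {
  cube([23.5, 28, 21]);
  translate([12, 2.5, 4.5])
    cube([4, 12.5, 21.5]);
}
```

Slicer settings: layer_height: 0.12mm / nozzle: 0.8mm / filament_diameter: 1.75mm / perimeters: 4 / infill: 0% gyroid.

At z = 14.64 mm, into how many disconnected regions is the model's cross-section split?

At z = 14.64 mm: the cube is present — its section is the full 23.5×28 rectangle; the cube at (12, 2.5) (footprint 4×12.5) is included at this height; After intersecting: the 4×12.5 cube at (12, 2.5) lies inside the 23.5×28 cube, so the common part is the 4×12.5 cube at (12, 2.5) itself — 1 connected region. The result has 1 disconnected region.

1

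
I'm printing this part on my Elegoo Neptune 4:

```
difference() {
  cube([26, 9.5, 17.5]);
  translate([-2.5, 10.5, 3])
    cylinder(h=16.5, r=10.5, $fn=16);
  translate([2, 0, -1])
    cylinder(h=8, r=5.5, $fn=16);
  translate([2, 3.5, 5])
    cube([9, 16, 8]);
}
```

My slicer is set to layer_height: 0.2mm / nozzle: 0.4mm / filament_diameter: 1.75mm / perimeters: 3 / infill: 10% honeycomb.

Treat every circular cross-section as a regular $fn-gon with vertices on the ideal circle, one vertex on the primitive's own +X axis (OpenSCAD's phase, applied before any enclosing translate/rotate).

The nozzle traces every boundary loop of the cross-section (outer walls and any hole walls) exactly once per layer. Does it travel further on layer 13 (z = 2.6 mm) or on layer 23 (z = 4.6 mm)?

layer 13 (z = 2.6 mm)

Layer 13 (z = 2.6): the cube (footprint 26×9.5) is included at this height (perimeter 71.00 mm); the cylinder at (-2.5, 10.5) does not reach this height (z outside [3, 19.5]); the r=5.5 cylinder at (2, 0) contributes a regular 16-gon of circumradius 5.5 (perimeter = 2·16·5.500·sin(180°/16) = 34.34 mm); the cube at (2, 3.5) is absent (z outside [5, 13]); Taking the first minus the rest: starting from the 26×9.5 cube, the r=5.5 cylinder at (2, 0) partially overlaps it — only the 33.75 mm² overlap (of its 92.61 mm²) is removed, clipping the outline — boundary = 69.02 mm. So its perimeter = 69.02 mm. Layer 23 (z = 4.6): the cube is present — its section is the full 26×9.5 rectangle (perimeter 71.00 mm); the r=10.5 cylinder at (-2.5, 10.5) gives a regular 16-gon of circumradius 10.5 (constant along its height) (perimeter = 2·16·10.500·sin(180°/16) = 65.55 mm); the r=5.5 cylinder at (2, 0) gives a regular 16-gon of circumradius 5.5 (constant along its height) (perimeter = 2·16·5.500·sin(180°/16) = 34.34 mm); the cube at (2, 3.5) does not reach this height (z outside [5, 13]); After the difference (first − rest): starting from the 26×9.5 cube, the r=10.5 cylinder at (-2.5, 10.5) partially overlaps it — only the 50.85 mm² overlap (of its 337.53 mm²) is removed, clipping the outline; the r=5.5 cylinder at (2, 0) partially overlaps it — only the 15.17 mm² overlap (of its 92.61 mm²) is removed, clipping the outline — boundary = 56.80 mm. So its perimeter = 56.80 mm. Layer 13 is larger (69.02 vs 56.80 mm).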